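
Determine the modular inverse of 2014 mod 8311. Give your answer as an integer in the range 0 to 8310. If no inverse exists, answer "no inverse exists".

Apply the Euclidean algorithm to 8311 and 2014:
8311 = 4×2014 + 255
2014 = 7×255 + 229
255 = 1×229 + 26
229 = 8×26 + 21
26 = 1×21 + 5
21 = 4×5 + 1
5 = 5×1 + 0
gcd = 1, so the inverse exists. Back-substitute:
1 = 21 − 4·5
1 = −4·26 + 5·21
1 = 5·229 − 44·26
1 = −44·255 + 49·229
1 = 49·2014 − 387·255
1 = −387·8311 + 1597·2014
So 2014·1597 ≡ 1 (mod 8311).

1597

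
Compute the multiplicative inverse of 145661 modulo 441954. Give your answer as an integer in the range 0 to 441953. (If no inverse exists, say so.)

Extended Euclidean algorithm:
441954 = 3*145661 + 4971
145661 = 29*4971 + 1502
4971 = 3*1502 + 465
1502 = 3*465 + 107
465 = 4*107 + 37
107 = 2*37 + 33
37 = 1*33 + 4
33 = 8*4 + 1
4 = 4*1 + 0
gcd = 1, so the inverse exists. Back-substitute:
1 = 33 − 8·4
1 = −8·37 + 9·33
1 = 9·107 − 26·37
1 = −26·465 + 113·107
1 = 113·1502 − 365·465
1 = −365·4971 + 1208·1502
1 = 1208·145661 − 35397·4971
1 = −35397·441954 + 107399·145661
So 145661·107399 ≡ 1 (mod 441954).

107399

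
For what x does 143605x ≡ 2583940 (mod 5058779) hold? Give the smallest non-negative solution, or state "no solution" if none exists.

no solution

gcd(143605, 5058779):
5058779 = 35×143605 + 32604
143605 = 4×32604 + 13189
32604 = 2×13189 + 6226
13189 = 2×6226 + 737
6226 = 8×737 + 330
737 = 2×330 + 77
330 = 4×77 + 22
77 = 3×22 + 11
22 = 2×11 + 0
gcd = 11, but 11 ∤ 2583940, so the congruence has no solution.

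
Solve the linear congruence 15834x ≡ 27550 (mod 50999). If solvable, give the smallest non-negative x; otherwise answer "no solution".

no solution

gcd(15834, 50999):
50999 = 3×15834 + 3497
15834 = 4×3497 + 1846
3497 = 1×1846 + 1651
1846 = 1×1651 + 195
1651 = 8×195 + 91
195 = 2×91 + 13
91 = 7×13 + 0
gcd = 13, but 13 ∤ 27550, so the congruence has no solution.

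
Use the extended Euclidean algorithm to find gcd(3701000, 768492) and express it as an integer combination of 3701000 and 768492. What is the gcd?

Euclidean algorithm:
3701000 = 4×768492 + 627032
768492 = 1×627032 + 141460
627032 = 4×141460 + 61192
141460 = 2×61192 + 19076
61192 = 3×19076 + 3964
19076 = 4×3964 + 3220
3964 = 1×3220 + 744
3220 = 4×744 + 244
744 = 3×244 + 12
244 = 20×12 + 4
12 = 3×4 + 0
gcd(3701000, 768492) = 4.
Back-substituting:
4 = 244 − 20·12
4 = −20·744 + 61·244
4 = 61·3220 − 264·744
4 = −264·3964 + 325·3220
4 = 325·19076 − 1564·3964
4 = −1564·61192 + 5017·19076
4 = 5017·141460 − 11598·61192
4 = −11598·627032 + 51409·141460
4 = 51409·768492 − 63007·627032
4 = −63007·3701000 + 303437·768492
So 4 = (-63007)·3701000 + (303437)·768492.

4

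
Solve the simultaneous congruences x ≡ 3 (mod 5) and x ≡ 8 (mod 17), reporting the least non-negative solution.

Write x = 3 + 5·k. Then 5·k ≡ 8 − 3 ≡ 5 (mod 17).
Need 5⁻¹ mod 17. Extended Euclid on (17, 5):
17 = 3*5 + 2
5 = 2*2 + 1
2 = 2*1 + 0
Back-substitute:
1 = 5 − 2·2
1 = −2·17 + 7·5
5⁻¹ ≡ 7 (mod 17), so k ≡ 7·5 ≡ 1 (mod 17).
x = 3 + 5·1 = 8.

8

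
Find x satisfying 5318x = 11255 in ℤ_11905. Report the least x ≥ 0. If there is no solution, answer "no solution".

First find gcd(5318, 11905):
11905 = 2×5318 + 1269
5318 = 4×1269 + 242
1269 = 5×242 + 59
242 = 4×59 + 6
59 = 9×6 + 5
6 = 1×5 + 1
5 = 5×1 + 0
gcd = 1, so a unique solution mod 11905 exists.
Back-substitute for the Bézout coefficients:
1 = 6 − 5
1 = −59 + 10·6
1 = 10·242 − 41·59
1 = −41·1269 + 215·242
1 = 215·5318 − 901·1269
1 = −901·11905 + 2017·5318
So 5318·(2017) ≡ 1 (mod 11905), giving 5318⁻¹ ≡ 2017.
x ≡ 5318⁻¹·11255 ≡ 2017·11255 ≡ 10405 (mod 11905).

10405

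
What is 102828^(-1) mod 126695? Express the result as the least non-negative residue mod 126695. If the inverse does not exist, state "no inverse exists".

Run Euclid on (126695, 102828):
126695 = 1·102828 + 23867
102828 = 4·23867 + 7360
23867 = 3·7360 + 1787
7360 = 4·1787 + 212
1787 = 8·212 + 91
212 = 2·91 + 30
91 = 3·30 + 1
30 = 30·1 + 0
The gcd is 1. Working backward:
1 = 91 − 3·30
1 = −3·212 + 7·91
1 = 7·1787 − 59·212
1 = −59·7360 + 243·1787
1 = 243·23867 − 788·7360
1 = −788·102828 + 3395·23867
1 = 3395·126695 − 4183·102828
Thus 102828·(-4183) ≡ 1 (mod 126695); reducing, -4183 mod 126695 = 122512.

122512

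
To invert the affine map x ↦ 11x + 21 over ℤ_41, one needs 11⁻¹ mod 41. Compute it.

gcd(41, 11) by repeated division:
41 = 3*11 + 8
11 = 1*8 + 3
8 = 2*3 + 2
3 = 1*2 + 1
2 = 2*1 + 0
gcd = 1, so the inverse exists. Back-substitute:
1 = 3 − 2
1 = −8 + 3·3
1 = 3·11 − 4·8
1 = −4·41 + 15·11
So 11·15 ≡ 1 (mod 41).

15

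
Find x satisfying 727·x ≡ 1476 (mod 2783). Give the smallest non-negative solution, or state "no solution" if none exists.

First find gcd(727, 2783):
2783 = 3·727 + 602
727 = 1·602 + 125
602 = 4·125 + 102
125 = 1·102 + 23
102 = 4·23 + 10
23 = 2·10 + 3
10 = 3·3 + 1
3 = 3·1 + 0
gcd = 1, so a unique solution mod 2783 exists.
Back-substitute for the Bézout coefficients:
1 = 10 − 3·3
1 = −3·23 + 7·10
1 = 7·102 − 31·23
1 = −31·125 + 38·102
1 = 38·602 − 183·125
1 = −183·727 + 221·602
1 = 221·2783 − 846·727
So 727·(-846) ≡ 1 (mod 2783), giving 727⁻¹ ≡ 1937.
x ≡ 727⁻¹·1476 ≡ 1937·1476 ≡ 871 (mod 2783).

871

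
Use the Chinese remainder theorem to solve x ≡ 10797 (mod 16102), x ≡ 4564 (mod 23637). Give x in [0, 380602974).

37705579

Write x = 10797 + 16102·k. Then 16102·k ≡ 4564 − 10797 ≡ 17404 (mod 23637).
Need 16102⁻¹ mod 23637. Extended Euclid on (23637, 16102):
23637 = 1·16102 + 7535
16102 = 2·7535 + 1032
7535 = 7·1032 + 311
1032 = 3·311 + 99
311 = 3·99 + 14
99 = 7·14 + 1
14 = 14·1 + 0
Back-substitute:
1 = 99 − 7·14
1 = −7·311 + 22·99
1 = 22·1032 − 73·311
1 = −73·7535 + 533·1032
1 = 533·16102 − 1139·7535
1 = −1139·23637 + 1672·16102
16102⁻¹ ≡ 1672 (mod 23637), so k ≡ 1672·17404 ≡ 2341 (mod 23637).
x = 10797 + 16102·2341 = 37705579.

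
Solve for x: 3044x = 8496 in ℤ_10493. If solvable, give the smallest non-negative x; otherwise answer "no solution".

First find gcd(3044, 10493):
10493 = 3×3044 + 1361
3044 = 2×1361 + 322
1361 = 4×322 + 73
322 = 4×73 + 30
73 = 2×30 + 13
30 = 2×13 + 4
13 = 3×4 + 1
4 = 4×1 + 0
gcd = 1, so a unique solution mod 10493 exists.
Back-substitute for the Bézout coefficients:
1 = 13 − 3·4
1 = −3·30 + 7·13
1 = 7·73 − 17·30
1 = −17·322 + 75·73
1 = 75·1361 − 317·322
1 = −317·3044 + 709·1361
1 = 709·10493 − 2444·3044
So 3044·(-2444) ≡ 1 (mod 10493), giving 3044⁻¹ ≡ 8049.
x ≡ 3044⁻¹·8496 ≡ 8049·8496 ≡ 1423 (mod 10493).

1423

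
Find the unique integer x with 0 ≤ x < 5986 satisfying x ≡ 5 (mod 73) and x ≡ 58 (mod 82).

Write x = 5 + 73·k. Then 73·k ≡ 58 − 5 ≡ 53 (mod 82).
Need 73⁻¹ mod 82. Extended Euclid on (82, 73):
82 = 1×73 + 9
73 = 8×9 + 1
9 = 9×1 + 0
Back-substitute:
1 = 73 − 8·9
1 = −8·82 + 9·73
73⁻¹ ≡ 9 (mod 82), so k ≡ 9·53 ≡ 67 (mod 82).
x = 5 + 73·67 = 4896.

4896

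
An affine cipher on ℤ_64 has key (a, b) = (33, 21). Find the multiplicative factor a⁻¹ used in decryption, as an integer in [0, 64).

33

gcd(64, 33) by repeated division:
64 = 1·33 + 31
33 = 1·31 + 2
31 = 15·2 + 1
2 = 2·1 + 0
Since gcd(33, 64) = 1, back-substitute to write 1 as a combination:
1 = 31 − 15·2
1 = −15·33 + 16·31
1 = 16·64 − 31·33
So 33·(-31) ≡ 1 (mod 64), and -31 ≡ 33 (mod 64).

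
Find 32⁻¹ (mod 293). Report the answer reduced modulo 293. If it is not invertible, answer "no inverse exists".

174

gcd(293, 32) by repeated division:
293 = 9·32 + 5
32 = 6·5 + 2
5 = 2·2 + 1
2 = 2·1 + 0
gcd = 1, so the inverse exists. Back-substitute:
1 = 5 − 2·2
1 = −2·32 + 13·5
1 = 13·293 − 119·32
So 32·(-119) ≡ 1 (mod 293), and -119 ≡ 174 (mod 293).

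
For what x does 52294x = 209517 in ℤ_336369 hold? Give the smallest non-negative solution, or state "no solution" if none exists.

8694

First find gcd(52294, 336369):
336369 = 6·52294 + 22605
52294 = 2·22605 + 7084
22605 = 3·7084 + 1353
7084 = 5·1353 + 319
1353 = 4·319 + 77
319 = 4·77 + 11
77 = 7·11 + 0
gcd = 11 and 11 | 209517, so solutions exist. Divide through by 11: 4754x ≡ 19047 (mod 30579).
Now find 4754⁻¹ mod 30579:
30579 = 6×4754 + 2055
4754 = 2×2055 + 644
2055 = 3×644 + 123
644 = 5×123 + 29
123 = 4×29 + 7
29 = 4×7 + 1
7 = 7×1 + 0
Back-substitute:
1 = 29 − 4·7
1 = −4·123 + 17·29
1 = 17·644 − 89·123
1 = −89·2055 + 284·644
1 = 284·4754 − 657·2055
1 = −657·30579 + 4226·4754
So 4754⁻¹ ≡ 4226 (mod 30579).
Then x ≡ 4226·19047 ≡ 8694 (mod 30579); the smallest non-negative solution is x = 8694.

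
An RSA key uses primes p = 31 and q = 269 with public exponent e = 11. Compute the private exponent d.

φ(n) = (p−1)(q−1) = 30·268 = 8040.
Need d with 11·d ≡ 1 (mod 8040). Apply the extended Euclidean algorithm:
8040 = 730×11 + 10
11 = 1×10 + 1
10 = 10×1 + 0
Back-substitute:
1 = 11 − 10
1 = −8040 + 731·11
So 11·731 ≡ 1 (mod 8040), hence d = 731.

731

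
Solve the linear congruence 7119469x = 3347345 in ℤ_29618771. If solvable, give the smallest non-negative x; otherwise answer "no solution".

gcd(7119469, 29618771):
29618771 = 4*7119469 + 1140895
7119469 = 6*1140895 + 274099
1140895 = 4*274099 + 44499
274099 = 6*44499 + 7105
44499 = 6*7105 + 1869
7105 = 3*1869 + 1498
1869 = 1*1498 + 371
1498 = 4*371 + 14
371 = 26*14 + 7
14 = 2*7 + 0
gcd = 7, but 7 ∤ 3347345, so the congruence has no solution.

no solution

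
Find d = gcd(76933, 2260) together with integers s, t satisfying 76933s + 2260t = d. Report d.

Euclidean algorithm:
76933 = 34×2260 + 93
2260 = 24×93 + 28
93 = 3×28 + 9
28 = 3×9 + 1
9 = 9×1 + 0
gcd(76933, 2260) = 1.
Working backward:
1 = 28 − 3·9
1 = −3·93 + 10·28
1 = 10·2260 − 243·93
1 = −243·76933 + 8272·2260
So 1 = (-243)·76933 + (8272)·2260.

1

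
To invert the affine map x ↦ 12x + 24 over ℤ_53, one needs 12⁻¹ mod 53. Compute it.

gcd(53, 12) by repeated division:
53 = 4*12 + 5
12 = 2*5 + 2
5 = 2*2 + 1
2 = 2*1 + 0
Since gcd(12, 53) = 1, back-substitute to write 1 as a combination:
1 = 5 − 2·2
1 = −2·12 + 5·5
1 = 5·53 − 22·12
Thus 12·(-22) ≡ 1 (mod 53); reducing, -22 mod 53 = 31.

31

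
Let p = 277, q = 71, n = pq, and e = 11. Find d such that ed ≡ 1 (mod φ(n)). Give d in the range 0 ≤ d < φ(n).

φ(n) = (p−1)(q−1) = 276·70 = 19320.
Need d with 11·d ≡ 1 (mod 19320). Apply the extended Euclidean algorithm:
19320 = 1756*11 + 4
11 = 2*4 + 3
4 = 1*3 + 1
3 = 3*1 + 0
Back-substitute:
1 = 4 − 3
1 = −11 + 3·4
1 = 3·19320 − 5269·11
So 11·(-5269) ≡ 1 (mod 19320), hence d ≡ -5269 ≡ 14051 (mod 19320).

14051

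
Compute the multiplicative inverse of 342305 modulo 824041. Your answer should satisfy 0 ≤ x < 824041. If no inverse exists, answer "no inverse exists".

Run Euclid on (824041, 342305):
824041 = 2*342305 + 139431
342305 = 2*139431 + 63443
139431 = 2*63443 + 12545
63443 = 5*12545 + 718
12545 = 17*718 + 339
718 = 2*339 + 40
339 = 8*40 + 19
40 = 2*19 + 2
19 = 9*2 + 1
2 = 2*1 + 0
Since gcd(342305, 824041) = 1, back-substitute to write 1 as a combination:
1 = 19 − 9·2
1 = −9·40 + 19·19
1 = 19·339 − 161·40
1 = −161·718 + 341·339
1 = 341·12545 − 5958·718
1 = −5958·63443 + 30131·12545
1 = 30131·139431 − 66220·63443
1 = −66220·342305 + 162571·139431
1 = 162571·824041 − 391362·342305
So 342305·(-391362) ≡ 1 (mod 824041), and -391362 ≡ 432679 (mod 824041).

432679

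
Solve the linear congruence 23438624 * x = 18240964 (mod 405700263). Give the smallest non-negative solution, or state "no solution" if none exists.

141723230

First find gcd(23438624, 405700263):
405700263 = 17*23438624 + 7243655
23438624 = 3*7243655 + 1707659
7243655 = 4*1707659 + 413019
1707659 = 4*413019 + 55583
413019 = 7*55583 + 23938
55583 = 2*23938 + 7707
23938 = 3*7707 + 817
7707 = 9*817 + 354
817 = 2*354 + 109
354 = 3*109 + 27
109 = 4*27 + 1
27 = 27*1 + 0
gcd = 1, so a unique solution mod 405700263 exists.
Back-substitute for the Bézout coefficients:
1 = 109 − 4·27
1 = −4·354 + 13·109
1 = 13·817 − 30·354
1 = −30·7707 + 283·817
1 = 283·23938 − 879·7707
1 = −879·55583 + 2041·23938
1 = 2041·413019 − 15166·55583
1 = −15166·1707659 + 62705·413019
1 = 62705·7243655 − 265986·1707659
1 = −265986·23438624 + 860663·7243655
1 = 860663·405700263 − 14897257·23438624
So 23438624·(-14897257) ≡ 1 (mod 405700263), giving 23438624⁻¹ ≡ 390803006.
x ≡ 23438624⁻¹·18240964 ≡ 390803006·18240964 ≡ 141723230 (mod 405700263).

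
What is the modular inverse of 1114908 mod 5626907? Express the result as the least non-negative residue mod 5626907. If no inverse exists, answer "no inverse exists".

Extended Euclidean algorithm:
5626907 = 5*1114908 + 52367
1114908 = 21*52367 + 15201
52367 = 3*15201 + 6764
15201 = 2*6764 + 1673
6764 = 4*1673 + 72
1673 = 23*72 + 17
72 = 4*17 + 4
17 = 4*4 + 1
4 = 4*1 + 0
The gcd is 1. Working backward:
1 = 17 − 4·4
1 = −4·72 + 17·17
1 = 17·1673 − 395·72
1 = −395·6764 + 1597·1673
1 = 1597·15201 − 3589·6764
1 = −3589·52367 + 12364·15201
1 = 12364·1114908 − 263233·52367
1 = −263233·5626907 + 1328529·1114908
So 1114908·1328529 ≡ 1 (mod 5626907).

1328529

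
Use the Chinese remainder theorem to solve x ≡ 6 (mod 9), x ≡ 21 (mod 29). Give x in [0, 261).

195

Write x = 6 + 9·k. Then 9·k ≡ 21 − 6 ≡ 15 (mod 29).
Need 9⁻¹ mod 29. Extended Euclid on (29, 9):
29 = 3×9 + 2
9 = 4×2 + 1
2 = 2×1 + 0
Back-substitute:
1 = 9 − 4·2
1 = −4·29 + 13·9
9⁻¹ ≡ 13 (mod 29), so k ≡ 13·15 ≡ 21 (mod 29).
x = 6 + 9·21 = 195.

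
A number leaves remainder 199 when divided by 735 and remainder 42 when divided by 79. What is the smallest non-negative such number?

41359

Write x = 199 + 735·k. Then 735·k ≡ 42 − 199 ≡ 1 (mod 79).
Need 735⁻¹ mod 79. Extended Euclid on (79, 24):
79 = 3*24 + 7
24 = 3*7 + 3
7 = 2*3 + 1
3 = 3*1 + 0
Back-substitute:
1 = 7 − 2·3
1 = −2·24 + 7·7
1 = 7·79 − 23·24
735⁻¹ ≡ 56 (mod 79), so k ≡ 56·1 ≡ 56 (mod 79).
x = 199 + 735·56 = 41359.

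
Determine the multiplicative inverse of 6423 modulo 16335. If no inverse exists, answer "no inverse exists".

no inverse exists

Compute gcd(6423, 16335):
16335 = 2*6423 + 3489
6423 = 1*3489 + 2934
3489 = 1*2934 + 555
2934 = 5*555 + 159
555 = 3*159 + 78
159 = 2*78 + 3
78 = 26*3 + 0
The gcd is 3, not 1, hence no inverse exists.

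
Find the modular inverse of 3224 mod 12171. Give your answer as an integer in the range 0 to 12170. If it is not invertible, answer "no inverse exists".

3794

gcd(12171, 3224) by repeated division:
12171 = 3·3224 + 2499
3224 = 1·2499 + 725
2499 = 3·725 + 324
725 = 2·324 + 77
324 = 4·77 + 16
77 = 4·16 + 13
16 = 1·13 + 3
13 = 4·3 + 1
3 = 3·1 + 0
Since gcd(3224, 12171) = 1, back-substitute to write 1 as a combination:
1 = 13 − 4·3
1 = −4·16 + 5·13
1 = 5·77 − 24·16
1 = −24·324 + 101·77
1 = 101·725 − 226·324
1 = −226·2499 + 779·725
1 = 779·3224 − 1005·2499
1 = −1005·12171 + 3794·3224
So 3224·3794 ≡ 1 (mod 12171).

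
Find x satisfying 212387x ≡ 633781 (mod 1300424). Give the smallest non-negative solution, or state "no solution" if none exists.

1224999

First find gcd(212387, 1300424):
1300424 = 6·212387 + 26102
212387 = 8·26102 + 3571
26102 = 7·3571 + 1105
3571 = 3·1105 + 256
1105 = 4·256 + 81
256 = 3·81 + 13
81 = 6·13 + 3
13 = 4·3 + 1
3 = 3·1 + 0
gcd = 1, so a unique solution mod 1300424 exists.
Back-substitute for the Bézout coefficients:
1 = 13 − 4·3
1 = −4·81 + 25·13
1 = 25·256 − 79·81
1 = −79·1105 + 341·256
1 = 341·3571 − 1102·1105
1 = −1102·26102 + 8055·3571
1 = 8055·212387 − 65542·26102
1 = −65542·1300424 + 401307·212387
So 212387·(401307) ≡ 1 (mod 1300424), giving 212387⁻¹ ≡ 401307.
x ≡ 212387⁻¹·633781 ≡ 401307·633781 ≡ 1224999 (mod 1300424).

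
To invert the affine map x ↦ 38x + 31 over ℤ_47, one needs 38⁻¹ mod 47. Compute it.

26

Apply the Euclidean algorithm to 47 and 38:
47 = 1×38 + 9
38 = 4×9 + 2
9 = 4×2 + 1
2 = 2×1 + 0
Since gcd(38, 47) = 1, back-substitute to write 1 as a combination:
1 = 9 − 4·2
1 = −4·38 + 17·9
1 = 17·47 − 21·38
Hence 38⁻¹ ≡ -21 ≡ 26 (mod 47).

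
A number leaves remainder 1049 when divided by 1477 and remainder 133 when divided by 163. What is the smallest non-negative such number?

Write x = 1049 + 1477·k. Then 1477·k ≡ 133 − 1049 ≡ 62 (mod 163).
Need 1477⁻¹ mod 163. Extended Euclid on (163, 10):
163 = 16×10 + 3
10 = 3×3 + 1
3 = 3×1 + 0
Back-substitute:
1 = 10 − 3·3
1 = −3·163 + 49·10
1477⁻¹ ≡ 49 (mod 163), so k ≡ 49·62 ≡ 104 (mod 163).
x = 1049 + 1477·104 = 154657.

154657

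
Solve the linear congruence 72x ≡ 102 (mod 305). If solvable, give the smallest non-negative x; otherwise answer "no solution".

First find gcd(72, 305):
305 = 4*72 + 17
72 = 4*17 + 4
17 = 4*4 + 1
4 = 4*1 + 0
gcd = 1, so a unique solution mod 305 exists.
Back-substitute for the Bézout coefficients:
1 = 17 − 4·4
1 = −4·72 + 17·17
1 = 17·305 − 72·72
So 72·(-72) ≡ 1 (mod 305), giving 72⁻¹ ≡ 233.
x ≡ 72⁻¹·102 ≡ 233·102 ≡ 281 (mod 305).

281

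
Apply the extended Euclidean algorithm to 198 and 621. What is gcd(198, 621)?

Euclidean algorithm:
621 = 3*198 + 27
198 = 7*27 + 9
27 = 3*9 + 0
gcd(198, 621) = 9.
Express as a combination:
9 = 198 − 7·27
9 = −7·621 + 22·198
So 9 = (-7)·621 + (22)·198.

9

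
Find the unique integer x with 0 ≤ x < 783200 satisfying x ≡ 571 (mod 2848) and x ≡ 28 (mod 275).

Write x = 571 + 2848·k. Then 2848·k ≡ 28 − 571 ≡ 7 (mod 275).
Need 2848⁻¹ mod 275. Extended Euclid on (275, 98):
275 = 2*98 + 79
98 = 1*79 + 19
79 = 4*19 + 3
19 = 6*3 + 1
3 = 3*1 + 0
Back-substitute:
1 = 19 − 6·3
1 = −6·79 + 25·19
1 = 25·98 − 31·79
1 = −31·275 + 87·98
2848⁻¹ ≡ 87 (mod 275), so k ≡ 87·7 ≡ 59 (mod 275).
x = 571 + 2848·59 = 168603.

168603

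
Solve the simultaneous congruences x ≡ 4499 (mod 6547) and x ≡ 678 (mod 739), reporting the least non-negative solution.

4757621

Write x = 4499 + 6547·k. Then 6547·k ≡ 678 − 4499 ≡ 613 (mod 739).
Need 6547⁻¹ mod 739. Extended Euclid on (739, 635):
739 = 1×635 + 104
635 = 6×104 + 11
104 = 9×11 + 5
11 = 2×5 + 1
5 = 5×1 + 0
Back-substitute:
1 = 11 − 2·5
1 = −2·104 + 19·11
1 = 19·635 − 116·104
1 = −116·739 + 135·635
6547⁻¹ ≡ 135 (mod 739), so k ≡ 135·613 ≡ 726 (mod 739).
x = 4499 + 6547·726 = 4757621.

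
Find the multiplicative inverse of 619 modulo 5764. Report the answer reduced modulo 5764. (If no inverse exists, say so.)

3315

Extended Euclidean algorithm:
5764 = 9·619 + 193
619 = 3·193 + 40
193 = 4·40 + 33
40 = 1·33 + 7
33 = 4·7 + 5
7 = 1·5 + 2
5 = 2·2 + 1
2 = 2·1 + 0
gcd = 1, so the inverse exists. Back-substitute:
1 = 5 − 2·2
1 = −2·7 + 3·5
1 = 3·33 − 14·7
1 = −14·40 + 17·33
1 = 17·193 − 82·40
1 = −82·619 + 263·193
1 = 263·5764 − 2449·619
Thus 619·(-2449) ≡ 1 (mod 5764); reducing, -2449 mod 5764 = 3315.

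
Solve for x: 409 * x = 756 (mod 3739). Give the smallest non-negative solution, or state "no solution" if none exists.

First find gcd(409, 3739):
3739 = 9·409 + 58
409 = 7·58 + 3
58 = 19·3 + 1
3 = 3·1 + 0
gcd = 1, so a unique solution mod 3739 exists.
Back-substitute for the Bézout coefficients:
1 = 58 − 19·3
1 = −19·409 + 134·58
1 = 134·3739 − 1225·409
So 409·(-1225) ≡ 1 (mod 3739), giving 409⁻¹ ≡ 2514.
x ≡ 409⁻¹·756 ≡ 2514·756 ≡ 1172 (mod 3739).

1172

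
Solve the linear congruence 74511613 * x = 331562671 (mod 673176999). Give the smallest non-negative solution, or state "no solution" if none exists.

First find gcd(74511613, 673176999):
673176999 = 9×74511613 + 2572482
74511613 = 28×2572482 + 2482117
2572482 = 1×2482117 + 90365
2482117 = 27×90365 + 42262
90365 = 2×42262 + 5841
42262 = 7×5841 + 1375
5841 = 4×1375 + 341
1375 = 4×341 + 11
341 = 31×11 + 0
gcd = 11 and 11 | 331562671, so solutions exist. Divide through by 11: 6773783x ≡ 30142061 (mod 61197909).
Now find 6773783⁻¹ mod 61197909:
61197909 = 9·6773783 + 233862
6773783 = 28·233862 + 225647
233862 = 1·225647 + 8215
225647 = 27·8215 + 3842
8215 = 2·3842 + 531
3842 = 7·531 + 125
531 = 4·125 + 31
125 = 4·31 + 1
31 = 31·1 + 0
Back-substitute:
1 = 125 − 4·31
1 = −4·531 + 17·125
1 = 17·3842 − 123·531
1 = −123·8215 + 263·3842
1 = 263·225647 − 7224·8215
1 = −7224·233862 + 7487·225647
1 = 7487·6773783 − 216860·233862
1 = −216860·61197909 + 1959227·6773783
So 6773783⁻¹ ≡ 1959227 (mod 61197909).
Then x ≡ 1959227·30142061 ≡ 14332573 (mod 61197909); the smallest non-negative solution is x = 14332573.

14332573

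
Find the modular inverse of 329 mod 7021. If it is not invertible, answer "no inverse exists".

Compute gcd(329, 7021):
7021 = 21*329 + 112
329 = 2*112 + 105
112 = 1*105 + 7
105 = 15*7 + 0
The gcd is 7, not 1, hence no inverse exists.

no inverse exists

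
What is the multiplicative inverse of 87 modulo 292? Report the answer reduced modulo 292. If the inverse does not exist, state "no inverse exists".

Apply the Euclidean algorithm to 292 and 87:
292 = 3×87 + 31
87 = 2×31 + 25
31 = 1×25 + 6
25 = 4×6 + 1
6 = 6×1 + 0
The gcd is 1. Working backward:
1 = 25 − 4·6
1 = −4·31 + 5·25
1 = 5·87 − 14·31
1 = −14·292 + 47·87
So 87·47 ≡ 1 (mod 292).

47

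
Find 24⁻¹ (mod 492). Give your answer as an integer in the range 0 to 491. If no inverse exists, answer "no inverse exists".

no inverse exists

Euclidean algorithm on 492, 24:
492 = 20*24 + 12
24 = 2*12 + 0
gcd(24, 492) = 12 ≠ 1, so 24 has no multiplicative inverse modulo 492.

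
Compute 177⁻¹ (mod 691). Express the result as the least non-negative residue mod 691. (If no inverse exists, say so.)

488

Extended Euclidean algorithm:
691 = 3·177 + 160
177 = 1·160 + 17
160 = 9·17 + 7
17 = 2·7 + 3
7 = 2·3 + 1
3 = 3·1 + 0
The gcd is 1. Working backward:
1 = 7 − 2·3
1 = −2·17 + 5·7
1 = 5·160 − 47·17
1 = −47·177 + 52·160
1 = 52·691 − 203·177
Hence 177⁻¹ ≡ -203 ≡ 488 (mod 691).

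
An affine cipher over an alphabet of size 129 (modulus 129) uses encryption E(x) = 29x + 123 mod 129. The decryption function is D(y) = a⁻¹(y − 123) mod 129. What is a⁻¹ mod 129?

89

gcd(129, 29) by repeated division:
129 = 4·29 + 13
29 = 2·13 + 3
13 = 4·3 + 1
3 = 3·1 + 0
Since gcd(29, 129) = 1, back-substitute to write 1 as a combination:
1 = 13 − 4·3
1 = −4·29 + 9·13
1 = 9·129 − 40·29
So 29·(-40) ≡ 1 (mod 129), and -40 ≡ 89 (mod 129).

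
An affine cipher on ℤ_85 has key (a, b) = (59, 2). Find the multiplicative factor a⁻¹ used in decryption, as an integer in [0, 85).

gcd(85, 59) by repeated division:
85 = 1*59 + 26
59 = 2*26 + 7
26 = 3*7 + 5
7 = 1*5 + 2
5 = 2*2 + 1
2 = 2*1 + 0
gcd = 1, so the inverse exists. Back-substitute:
1 = 5 − 2·2
1 = −2·7 + 3·5
1 = 3·26 − 11·7
1 = −11·59 + 25·26
1 = 25·85 − 36·59
Hence 59⁻¹ ≡ -36 ≡ 49 (mod 85).

49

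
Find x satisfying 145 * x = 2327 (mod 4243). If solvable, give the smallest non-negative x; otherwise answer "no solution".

First find gcd(145, 4243):
4243 = 29*145 + 38
145 = 3*38 + 31
38 = 1*31 + 7
31 = 4*7 + 3
7 = 2*3 + 1
3 = 3*1 + 0
gcd = 1, so a unique solution mod 4243 exists.
Back-substitute for the Bézout coefficients:
1 = 7 − 2·3
1 = −2·31 + 9·7
1 = 9·38 − 11·31
1 = −11·145 + 42·38
1 = 42·4243 − 1229·145
So 145·(-1229) ≡ 1 (mod 4243), giving 145⁻¹ ≡ 3014.
x ≡ 145⁻¹·2327 ≡ 3014·2327 ≡ 4142 (mod 4243).

4142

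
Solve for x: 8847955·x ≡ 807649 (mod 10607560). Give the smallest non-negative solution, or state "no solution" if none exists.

no solution

gcd(8847955, 10607560):
10607560 = 1*8847955 + 1759605
8847955 = 5*1759605 + 49930
1759605 = 35*49930 + 12055
49930 = 4*12055 + 1710
12055 = 7*1710 + 85
1710 = 20*85 + 10
85 = 8*10 + 5
10 = 2*5 + 0
gcd = 5, but 5 ∤ 807649, so the congruence has no solution.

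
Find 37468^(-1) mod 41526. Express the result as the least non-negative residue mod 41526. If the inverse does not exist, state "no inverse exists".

no inverse exists

Compute gcd(37468, 41526):
41526 = 1·37468 + 4058
37468 = 9·4058 + 946
4058 = 4·946 + 274
946 = 3·274 + 124
274 = 2·124 + 26
124 = 4·26 + 20
26 = 1·20 + 6
20 = 3·6 + 2
6 = 3·2 + 0
The gcd is 2, not 1, hence no inverse exists.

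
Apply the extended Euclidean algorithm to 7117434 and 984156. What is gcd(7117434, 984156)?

Repeated division:
7117434 = 7·984156 + 228342
984156 = 4·228342 + 70788
228342 = 3·70788 + 15978
70788 = 4·15978 + 6876
15978 = 2·6876 + 2226
6876 = 3·2226 + 198
2226 = 11·198 + 48
198 = 4·48 + 6
48 = 8·6 + 0
gcd(7117434, 984156) = 6.
Working backward:
6 = 198 − 4·48
6 = −4·2226 + 45·198
6 = 45·6876 − 139·2226
6 = −139·15978 + 323·6876
6 = 323·70788 − 1431·15978
6 = −1431·228342 + 4616·70788
6 = 4616·984156 − 19895·228342
6 = −19895·7117434 + 143881·984156
So 6 = (-19895)·7117434 + (143881)·984156.

6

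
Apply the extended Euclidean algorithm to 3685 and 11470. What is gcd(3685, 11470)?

5

Repeated division:
11470 = 3*3685 + 415
3685 = 8*415 + 365
415 = 1*365 + 50
365 = 7*50 + 15
50 = 3*15 + 5
15 = 3*5 + 0
gcd(3685, 11470) = 5.
Back-substituting:
5 = 50 − 3·15
5 = −3·365 + 22·50
5 = 22·415 − 25·365
5 = −25·3685 + 222·415
5 = 222·11470 − 691·3685
So 5 = (222)·11470 + (-691)·3685.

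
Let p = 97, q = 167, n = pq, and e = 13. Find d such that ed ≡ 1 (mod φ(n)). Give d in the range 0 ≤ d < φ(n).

8581

φ(n) = (p−1)(q−1) = 96·166 = 15936.
Need d with 13·d ≡ 1 (mod 15936). Apply the extended Euclidean algorithm:
15936 = 1225*13 + 11
13 = 1*11 + 2
11 = 5*2 + 1
2 = 2*1 + 0
Back-substitute:
1 = 11 − 5·2
1 = −5·13 + 6·11
1 = 6·15936 − 7355·13
So 13·(-7355) ≡ 1 (mod 15936), hence d ≡ -7355 ≡ 8581 (mod 15936).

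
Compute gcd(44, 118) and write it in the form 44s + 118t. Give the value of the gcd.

2

Repeated division:
118 = 2×44 + 30
44 = 1×30 + 14
30 = 2×14 + 2
14 = 7×2 + 0
gcd(44, 118) = 2.
Express as a combination:
2 = 30 − 2·14
2 = −2·44 + 3·30
2 = 3·118 − 8·44
So 2 = (3)·118 + (-8)·44.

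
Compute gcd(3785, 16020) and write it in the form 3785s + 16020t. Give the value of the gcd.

Apply Euclid's algorithm to 16020 and 3785:
16020 = 4*3785 + 880
3785 = 4*880 + 265
880 = 3*265 + 85
265 = 3*85 + 10
85 = 8*10 + 5
10 = 2*5 + 0
gcd(3785, 16020) = 5.
Back-substituting:
5 = 85 − 8·10
5 = −8·265 + 25·85
5 = 25·880 − 83·265
5 = −83·3785 + 357·880
5 = 357·16020 − 1511·3785
So 5 = (357)·16020 + (-1511)·3785.

5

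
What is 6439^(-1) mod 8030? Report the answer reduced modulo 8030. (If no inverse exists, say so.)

1499

Apply the Euclidean algorithm to 8030 and 6439:
8030 = 1*6439 + 1591
6439 = 4*1591 + 75
1591 = 21*75 + 16
75 = 4*16 + 11
16 = 1*11 + 5
11 = 2*5 + 1
5 = 5*1 + 0
gcd = 1, so the inverse exists. Back-substitute:
1 = 11 − 2·5
1 = −2·16 + 3·11
1 = 3·75 − 14·16
1 = −14·1591 + 297·75
1 = 297·6439 − 1202·1591
1 = −1202·8030 + 1499·6439
So 6439·1499 ≡ 1 (mod 8030).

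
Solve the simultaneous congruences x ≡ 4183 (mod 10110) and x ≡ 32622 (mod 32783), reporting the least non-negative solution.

53698393

Write x = 4183 + 10110·k. Then 10110·k ≡ 32622 − 4183 ≡ 28439 (mod 32783).
Need 10110⁻¹ mod 32783. Extended Euclid on (32783, 10110):
32783 = 3·10110 + 2453
10110 = 4·2453 + 298
2453 = 8·298 + 69
298 = 4·69 + 22
69 = 3·22 + 3
22 = 7·3 + 1
3 = 3·1 + 0
Back-substitute:
1 = 22 − 7·3
1 = −7·69 + 22·22
1 = 22·298 − 95·69
1 = −95·2453 + 782·298
1 = 782·10110 − 3223·2453
1 = −3223·32783 + 10451·10110
10110⁻¹ ≡ 10451 (mod 32783), so k ≡ 10451·28439 ≡ 5311 (mod 32783).
x = 4183 + 10110·5311 = 53698393.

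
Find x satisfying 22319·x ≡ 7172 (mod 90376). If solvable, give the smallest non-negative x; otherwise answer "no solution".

First find gcd(22319, 90376):
90376 = 4·22319 + 1100
22319 = 20·1100 + 319
1100 = 3·319 + 143
319 = 2·143 + 33
143 = 4·33 + 11
33 = 3·11 + 0
gcd = 11 and 11 | 7172, so solutions exist. Divide through by 11: 2029x ≡ 652 (mod 8216).
Now find 2029⁻¹ mod 8216:
8216 = 4·2029 + 100
2029 = 20·100 + 29
100 = 3·29 + 13
29 = 2·13 + 3
13 = 4·3 + 1
3 = 3·1 + 0
Back-substitute:
1 = 13 − 4·3
1 = −4·29 + 9·13
1 = 9·100 − 31·29
1 = −31·2029 + 629·100
1 = 629·8216 − 2547·2029
So 2029·(-2547) ≡ 1 (mod 8216), i.e. 2029⁻¹ ≡ 5669.
Then x ≡ 5669·652 ≡ 7204 (mod 8216); the smallest non-negative solution is x = 7204.

7204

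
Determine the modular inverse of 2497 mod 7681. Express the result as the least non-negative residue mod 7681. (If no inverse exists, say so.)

7398

gcd(7681, 2497) by repeated division:
7681 = 3·2497 + 190
2497 = 13·190 + 27
190 = 7·27 + 1
27 = 27·1 + 0
gcd = 1, so the inverse exists. Back-substitute:
1 = 190 − 7·27
1 = −7·2497 + 92·190
1 = 92·7681 − 283·2497
Thus 2497·(-283) ≡ 1 (mod 7681); reducing, -283 mod 7681 = 7398.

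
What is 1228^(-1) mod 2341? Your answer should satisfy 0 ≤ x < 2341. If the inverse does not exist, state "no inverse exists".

Extended Euclidean algorithm:
2341 = 1·1228 + 1113
1228 = 1·1113 + 115
1113 = 9·115 + 78
115 = 1·78 + 37
78 = 2·37 + 4
37 = 9·4 + 1
4 = 4·1 + 0
Since gcd(1228, 2341) = 1, back-substitute to write 1 as a combination:
1 = 37 − 9·4
1 = −9·78 + 19·37
1 = 19·115 − 28·78
1 = −28·1113 + 271·115
1 = 271·1228 − 299·1113
1 = −299·2341 + 570·1228
So 1228·570 ≡ 1 (mod 2341).

570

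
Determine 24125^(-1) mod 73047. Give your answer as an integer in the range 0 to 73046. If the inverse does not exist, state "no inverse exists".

37067

Run Euclid on (73047, 24125):
73047 = 3·24125 + 672
24125 = 35·672 + 605
672 = 1·605 + 67
605 = 9·67 + 2
67 = 33·2 + 1
2 = 2·1 + 0
The gcd is 1. Working backward:
1 = 67 − 33·2
1 = −33·605 + 298·67
1 = 298·672 − 331·605
1 = −331·24125 + 11883·672
1 = 11883·73047 − 35980·24125
So 24125·(-35980) ≡ 1 (mod 73047), and -35980 ≡ 37067 (mod 73047).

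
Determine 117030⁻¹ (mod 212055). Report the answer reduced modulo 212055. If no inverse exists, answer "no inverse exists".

no inverse exists

Euclidean algorithm on 212055, 117030:
212055 = 1*117030 + 95025
117030 = 1*95025 + 22005
95025 = 4*22005 + 7005
22005 = 3*7005 + 990
7005 = 7*990 + 75
990 = 13*75 + 15
75 = 5*15 + 0
Since gcd = 15 > 1, 117030 is not a unit mod 212055.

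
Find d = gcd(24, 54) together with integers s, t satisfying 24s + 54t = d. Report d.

Repeated division:
54 = 2×24 + 6
24 = 4×6 + 0
gcd(24, 54) = 6.
Express as a combination:
6 = 54 − 2·24
So 6 = (1)·54 + (-2)·24.

6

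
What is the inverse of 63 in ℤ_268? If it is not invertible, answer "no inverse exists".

251

Apply the Euclidean algorithm to 268 and 63:
268 = 4*63 + 16
63 = 3*16 + 15
16 = 1*15 + 1
15 = 15*1 + 0
The gcd is 1. Working backward:
1 = 16 − 15
1 = −63 + 4·16
1 = 4·268 − 17·63
Hence 63⁻¹ ≡ -17 ≡ 251 (mod 268).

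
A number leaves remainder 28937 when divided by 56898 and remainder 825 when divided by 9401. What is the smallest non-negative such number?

522978455

Write x = 28937 + 56898·k. Then 56898·k ≡ 825 − 28937 ≡ 91 (mod 9401).
Need 56898⁻¹ mod 9401. Extended Euclid on (9401, 492):
9401 = 19*492 + 53
492 = 9*53 + 15
53 = 3*15 + 8
15 = 1*8 + 7
8 = 1*7 + 1
7 = 7*1 + 0
Back-substitute:
1 = 8 − 7
1 = −15 + 2·8
1 = 2·53 − 7·15
1 = −7·492 + 65·53
1 = 65·9401 − 1242·492
56898⁻¹ ≡ 8159 (mod 9401), so k ≡ 8159·91 ≡ 9191 (mod 9401).
x = 28937 + 56898·9191 = 522978455.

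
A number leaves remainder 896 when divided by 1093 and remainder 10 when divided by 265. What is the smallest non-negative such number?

217310

Write x = 896 + 1093·k. Then 1093·k ≡ 10 − 896 ≡ 174 (mod 265).
Need 1093⁻¹ mod 265. Extended Euclid on (265, 33):
265 = 8*33 + 1
33 = 33*1 + 0
Back-substitute:
1 = 265 − 8·33
1093⁻¹ ≡ 257 (mod 265), so k ≡ 257·174 ≡ 198 (mod 265).
x = 896 + 1093·198 = 217310.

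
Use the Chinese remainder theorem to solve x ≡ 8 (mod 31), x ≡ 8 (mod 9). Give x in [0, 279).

8

Write x = 8 + 31·k. Then 31·k ≡ 8 − 8 ≡ 0 (mod 9).
Need 31⁻¹ mod 9. Extended Euclid on (9, 4):
9 = 2·4 + 1
4 = 4·1 + 0
Back-substitute:
1 = 9 − 2·4
31⁻¹ ≡ 7 (mod 9), so k ≡ 7·0 ≡ 0 (mod 9).
x = 8 + 31·0 = 8.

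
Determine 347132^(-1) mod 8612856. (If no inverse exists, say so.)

Compute gcd(347132, 8612856):
8612856 = 24*347132 + 281688
347132 = 1*281688 + 65444
281688 = 4*65444 + 19912
65444 = 3*19912 + 5708
19912 = 3*5708 + 2788
5708 = 2*2788 + 132
2788 = 21*132 + 16
132 = 8*16 + 4
16 = 4*4 + 0
Since gcd = 4 > 1, 347132 is not a unit mod 8612856.

no inverse exists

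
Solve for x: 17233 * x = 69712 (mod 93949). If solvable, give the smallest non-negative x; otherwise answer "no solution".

23708

First find gcd(17233, 93949):
93949 = 5*17233 + 7784
17233 = 2*7784 + 1665
7784 = 4*1665 + 1124
1665 = 1*1124 + 541
1124 = 2*541 + 42
541 = 12*42 + 37
42 = 1*37 + 5
37 = 7*5 + 2
5 = 2*2 + 1
2 = 2*1 + 0
gcd = 1, so a unique solution mod 93949 exists.
Back-substitute for the Bézout coefficients:
1 = 5 − 2·2
1 = −2·37 + 15·5
1 = 15·42 − 17·37
1 = −17·541 + 219·42
1 = 219·1124 − 455·541
1 = −455·1665 + 674·1124
1 = 674·7784 − 3151·1665
1 = −3151·17233 + 6976·7784
1 = 6976·93949 − 38031·17233
So 17233·(-38031) ≡ 1 (mod 93949), giving 17233⁻¹ ≡ 55918.
x ≡ 17233⁻¹·69712 ≡ 55918·69712 ≡ 23708 (mod 93949).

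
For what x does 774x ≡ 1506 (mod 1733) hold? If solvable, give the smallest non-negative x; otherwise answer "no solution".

1520

First find gcd(774, 1733):
1733 = 2×774 + 185
774 = 4×185 + 34
185 = 5×34 + 15
34 = 2×15 + 4
15 = 3×4 + 3
4 = 1×3 + 1
3 = 3×1 + 0
gcd = 1, so a unique solution mod 1733 exists.
Back-substitute for the Bézout coefficients:
1 = 4 − 3
1 = −15 + 4·4
1 = 4·34 − 9·15
1 = −9·185 + 49·34
1 = 49·774 − 205·185
1 = −205·1733 + 459·774
So 774·(459) ≡ 1 (mod 1733), giving 774⁻¹ ≡ 459.
x ≡ 774⁻¹·1506 ≡ 459·1506 ≡ 1520 (mod 1733).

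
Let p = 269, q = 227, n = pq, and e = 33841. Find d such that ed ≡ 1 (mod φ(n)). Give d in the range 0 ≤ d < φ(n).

φ(n) = (p−1)(q−1) = 268·226 = 60568.
Need d with 33841·d ≡ 1 (mod 60568). Apply the extended Euclidean algorithm:
60568 = 1·33841 + 26727
33841 = 1·26727 + 7114
26727 = 3·7114 + 5385
7114 = 1·5385 + 1729
5385 = 3·1729 + 198
1729 = 8·198 + 145
198 = 1·145 + 53
145 = 2·53 + 39
53 = 1·39 + 14
39 = 2·14 + 11
14 = 1·11 + 3
11 = 3·3 + 2
3 = 1·2 + 1
2 = 2·1 + 0
Back-substitute:
1 = 3 − 2
1 = −11 + 4·3
1 = 4·14 − 5·11
1 = −5·39 + 14·14
1 = 14·53 − 19·39
1 = −19·145 + 52·53
1 = 52·198 − 71·145
1 = −71·1729 + 620·198
1 = 620·5385 − 1931·1729
1 = −1931·7114 + 2551·5385
1 = 2551·26727 − 9584·7114
1 = −9584·33841 + 12135·26727
1 = 12135·60568 − 21719·33841
So 33841·(-21719) ≡ 1 (mod 60568), hence d ≡ -21719 ≡ 38849 (mod 60568).

38849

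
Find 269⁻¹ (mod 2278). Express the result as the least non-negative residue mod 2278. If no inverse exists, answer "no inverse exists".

1609

Run Euclid on (2278, 269):
2278 = 8*269 + 126
269 = 2*126 + 17
126 = 7*17 + 7
17 = 2*7 + 3
7 = 2*3 + 1
3 = 3*1 + 0
The gcd is 1. Working backward:
1 = 7 − 2·3
1 = −2·17 + 5·7
1 = 5·126 − 37·17
1 = −37·269 + 79·126
1 = 79·2278 − 669·269
Hence 269⁻¹ ≡ -669 ≡ 1609 (mod 2278).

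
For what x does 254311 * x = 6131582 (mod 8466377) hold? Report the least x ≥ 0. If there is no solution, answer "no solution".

3106048

First find gcd(254311, 8466377):
8466377 = 33*254311 + 74114
254311 = 3*74114 + 31969
74114 = 2*31969 + 10176
31969 = 3*10176 + 1441
10176 = 7*1441 + 89
1441 = 16*89 + 17
89 = 5*17 + 4
17 = 4*4 + 1
4 = 4*1 + 0
gcd = 1, so a unique solution mod 8466377 exists.
Back-substitute for the Bézout coefficients:
1 = 17 − 4·4
1 = −4·89 + 21·17
1 = 21·1441 − 340·89
1 = −340·10176 + 2401·1441
1 = 2401·31969 − 7543·10176
1 = −7543·74114 + 17487·31969
1 = 17487·254311 − 60004·74114
1 = −60004·8466377 + 1997619·254311
So 254311·(1997619) ≡ 1 (mod 8466377), giving 254311⁻¹ ≡ 1997619.
x ≡ 254311⁻¹·6131582 ≡ 1997619·6131582 ≡ 3106048 (mod 8466377).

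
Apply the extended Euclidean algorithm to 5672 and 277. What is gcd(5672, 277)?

1

Euclidean algorithm:
5672 = 20*277 + 132
277 = 2*132 + 13
132 = 10*13 + 2
13 = 6*2 + 1
2 = 2*1 + 0
gcd(5672, 277) = 1.
Back-substituting:
1 = 13 − 6·2
1 = −6·132 + 61·13
1 = 61·277 − 128·132
1 = −128·5672 + 2621·277
So 1 = (-128)·5672 + (2621)·277.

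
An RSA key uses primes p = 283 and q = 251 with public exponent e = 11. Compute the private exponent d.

φ(n) = (p−1)(q−1) = 282·250 = 70500.
Need d with 11·d ≡ 1 (mod 70500). Apply the extended Euclidean algorithm:
70500 = 6409·11 + 1
11 = 11·1 + 0
Back-substitute:
1 = 70500 − 6409·11
So 11·(-6409) ≡ 1 (mod 70500), hence d ≡ -6409 ≡ 64091 (mod 70500).

64091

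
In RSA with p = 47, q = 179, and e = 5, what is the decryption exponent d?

φ(n) = (p−1)(q−1) = 46·178 = 8188.
Need d with 5·d ≡ 1 (mod 8188). Apply the extended Euclidean algorithm:
8188 = 1637*5 + 3
5 = 1*3 + 2
3 = 1*2 + 1
2 = 2*1 + 0
Back-substitute:
1 = 3 − 2
1 = −5 + 2·3
1 = 2·8188 − 3275·5
So 5·(-3275) ≡ 1 (mod 8188), hence d ≡ -3275 ≡ 4913 (mod 8188).

4913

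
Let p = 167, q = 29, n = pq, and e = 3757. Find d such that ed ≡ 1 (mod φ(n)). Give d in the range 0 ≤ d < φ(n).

φ(n) = (p−1)(q−1) = 166·28 = 4648.
Need d with 3757·d ≡ 1 (mod 4648). Apply the extended Euclidean algorithm:
4648 = 1·3757 + 891
3757 = 4·891 + 193
891 = 4·193 + 119
193 = 1·119 + 74
119 = 1·74 + 45
74 = 1·45 + 29
45 = 1·29 + 16
29 = 1·16 + 13
16 = 1·13 + 3
13 = 4·3 + 1
3 = 3·1 + 0
Back-substitute:
1 = 13 − 4·3
1 = −4·16 + 5·13
1 = 5·29 − 9·16
1 = −9·45 + 14·29
1 = 14·74 − 23·45
1 = −23·119 + 37·74
1 = 37·193 − 60·119
1 = −60·891 + 277·193
1 = 277·3757 − 1168·891
1 = −1168·4648 + 1445·3757
So 3757·1445 ≡ 1 (mod 4648), hence d = 1445.

1445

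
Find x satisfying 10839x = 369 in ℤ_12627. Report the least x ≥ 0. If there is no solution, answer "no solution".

First find gcd(10839, 12627):
12627 = 1×10839 + 1788
10839 = 6×1788 + 111
1788 = 16×111 + 12
111 = 9×12 + 3
12 = 4×3 + 0
gcd = 3 and 3 | 369, so solutions exist. Divide through by 3: 3613x ≡ 123 (mod 4209).
Now find 3613⁻¹ mod 4209:
4209 = 1*3613 + 596
3613 = 6*596 + 37
596 = 16*37 + 4
37 = 9*4 + 1
4 = 4*1 + 0
Back-substitute:
1 = 37 − 9·4
1 = −9·596 + 145·37
1 = 145·3613 − 879·596
1 = −879·4209 + 1024·3613
So 3613⁻¹ ≡ 1024 (mod 4209).
Then x ≡ 1024·123 ≡ 3891 (mod 4209); the smallest non-negative solution is x = 3891.

3891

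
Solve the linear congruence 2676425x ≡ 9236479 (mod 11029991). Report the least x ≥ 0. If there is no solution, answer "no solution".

3014970

First find gcd(2676425, 11029991):
11029991 = 4*2676425 + 324291
2676425 = 8*324291 + 82097
324291 = 3*82097 + 78000
82097 = 1*78000 + 4097
78000 = 19*4097 + 157
4097 = 26*157 + 15
157 = 10*15 + 7
15 = 2*7 + 1
7 = 7*1 + 0
gcd = 1, so a unique solution mod 11029991 exists.
Back-substitute for the Bézout coefficients:
1 = 15 − 2·7
1 = −2·157 + 21·15
1 = 21·4097 − 548·157
1 = −548·78000 + 10433·4097
1 = 10433·82097 − 10981·78000
1 = −10981·324291 + 43376·82097
1 = 43376·2676425 − 357989·324291
1 = −357989·11029991 + 1475332·2676425
So 2676425·(1475332) ≡ 1 (mod 11029991), giving 2676425⁻¹ ≡ 1475332.
x ≡ 2676425⁻¹·9236479 ≡ 1475332·9236479 ≡ 3014970 (mod 11029991).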